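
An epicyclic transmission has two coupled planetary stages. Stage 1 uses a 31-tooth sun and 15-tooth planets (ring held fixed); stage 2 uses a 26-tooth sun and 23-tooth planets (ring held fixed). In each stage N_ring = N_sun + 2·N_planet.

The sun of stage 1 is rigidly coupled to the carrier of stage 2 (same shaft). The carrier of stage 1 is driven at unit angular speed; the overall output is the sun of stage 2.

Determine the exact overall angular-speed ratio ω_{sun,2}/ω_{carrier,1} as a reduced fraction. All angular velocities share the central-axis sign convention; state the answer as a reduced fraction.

4508/403

Stage 1: N_ring = 31 + 2·15 = 61
Stage 1: 31(ω_s−ω_c) = −61(ω_r−ω_c),  ω_r=0, ω_c=1
Stage 1: ω_s = 1 − (61/31)(0−1) = 92/31
  ⇒ ω_s¹/ω_c¹ = 92/31
Stage 2: N_ring = 26 + 2·23 = 72
Stage 2: 26(ω_s−ω_c) = −72(ω_r−ω_c),  ω_r=0, ω_c=1
Stage 2: ω_s = 1 − (72/26)(0−1) = 49/13
  ⇒ ω_s²/ω_c² = 49/13
Coupling ω_c² = ω_s¹ ⇒ overall = 92/31 × 49/13 = 4508/403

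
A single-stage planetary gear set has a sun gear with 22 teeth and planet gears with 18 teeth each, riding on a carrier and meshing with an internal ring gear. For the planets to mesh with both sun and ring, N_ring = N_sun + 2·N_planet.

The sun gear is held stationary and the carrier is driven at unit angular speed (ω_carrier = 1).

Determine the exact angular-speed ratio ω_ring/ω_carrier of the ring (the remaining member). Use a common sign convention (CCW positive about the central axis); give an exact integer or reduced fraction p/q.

40/29

N_ring = 22 + 2·18 = 58
22(ω_s−ω_c) = −58(ω_r−ω_c),  ω_s=0, ω_c=1
ω_r = 1 − (22/58)(0−1) = 40/29
ω_r/ω_c = 40/29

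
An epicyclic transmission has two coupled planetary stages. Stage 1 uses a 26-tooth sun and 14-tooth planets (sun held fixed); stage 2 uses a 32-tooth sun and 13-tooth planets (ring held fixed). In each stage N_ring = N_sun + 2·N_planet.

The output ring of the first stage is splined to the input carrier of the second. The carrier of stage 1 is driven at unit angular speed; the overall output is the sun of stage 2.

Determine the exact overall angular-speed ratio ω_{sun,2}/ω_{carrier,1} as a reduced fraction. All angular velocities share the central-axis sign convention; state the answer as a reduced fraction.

Stage 1: N_ring = 26 + 2·14 = 54
Stage 1: 26(ω_s−ω_c) = −54(ω_r−ω_c),  ω_s=0, ω_c=1
Stage 1: ω_r = 1 − (26/54)(0−1) = 40/27
  ⇒ ω_r¹/ω_c¹ = 40/27
Stage 2: N_ring = 32 + 2·13 = 58
Stage 2: 32(ω_s−ω_c) = −58(ω_r−ω_c),  ω_r=0, ω_c=1
Stage 2: ω_s = 1 − (58/32)(0−1) = 45/16
  ⇒ ω_s²/ω_c² = 45/16
Coupling ω_c² = ω_r¹ ⇒ overall = 40/27 × 45/16 = 25/6

25/6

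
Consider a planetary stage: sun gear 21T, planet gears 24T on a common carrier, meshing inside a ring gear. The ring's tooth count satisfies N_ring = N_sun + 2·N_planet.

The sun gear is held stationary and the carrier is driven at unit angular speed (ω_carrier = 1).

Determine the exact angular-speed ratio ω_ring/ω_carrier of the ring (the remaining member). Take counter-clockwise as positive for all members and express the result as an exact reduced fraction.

N_ring = 21 + 2·24 = 69
21(ω_s−ω_c) = −69(ω_r−ω_c),  ω_s=0, ω_c=1
ω_r = 1 − (21/69)(0−1) = 30/23
ω_r/ω_c = 30/23

30/23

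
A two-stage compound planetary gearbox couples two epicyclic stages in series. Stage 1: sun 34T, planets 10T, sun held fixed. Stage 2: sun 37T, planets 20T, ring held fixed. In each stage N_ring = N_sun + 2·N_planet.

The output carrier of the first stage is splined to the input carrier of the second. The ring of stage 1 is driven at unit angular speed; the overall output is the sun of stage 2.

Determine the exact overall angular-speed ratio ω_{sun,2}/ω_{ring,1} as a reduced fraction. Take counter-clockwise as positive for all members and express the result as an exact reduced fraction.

1539/814

Stage 1: N_ring = 34 + 2·10 = 54
Stage 1: 34(ω_s−ω_c) = −54(ω_r−ω_c),  ω_s=0, ω_r=1
Stage 1: 34(0−ω_c) = −54(1−ω_c)  ⇒  88ω_c = 54  ⇒  ω_c = 27/44
  ⇒ ω_c¹/ω_r¹ = 27/44
Stage 2: N_ring = 37 + 2·20 = 77
Stage 2: 37(ω_s−ω_c) = −77(ω_r−ω_c),  ω_r=0, ω_c=1
Stage 2: ω_s = 1 − (77/37)(0−1) = 114/37
  ⇒ ω_s²/ω_c² = 114/37
Coupling ω_c² = ω_c¹ ⇒ overall = 27/44 × 114/37 = 1539/814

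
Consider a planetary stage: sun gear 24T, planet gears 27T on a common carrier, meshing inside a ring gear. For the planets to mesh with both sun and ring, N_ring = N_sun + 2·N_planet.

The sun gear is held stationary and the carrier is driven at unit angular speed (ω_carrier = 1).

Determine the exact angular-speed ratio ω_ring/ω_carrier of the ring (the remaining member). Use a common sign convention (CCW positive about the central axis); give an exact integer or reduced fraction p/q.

N_ring = 24 + 2·27 = 78
24(ω_s−ω_c) = −78(ω_r−ω_c),  ω_s=0, ω_c=1
ω_r = 1 − (24/78)(0−1) = 17/13
ω_r/ω_c = 17/13

17/13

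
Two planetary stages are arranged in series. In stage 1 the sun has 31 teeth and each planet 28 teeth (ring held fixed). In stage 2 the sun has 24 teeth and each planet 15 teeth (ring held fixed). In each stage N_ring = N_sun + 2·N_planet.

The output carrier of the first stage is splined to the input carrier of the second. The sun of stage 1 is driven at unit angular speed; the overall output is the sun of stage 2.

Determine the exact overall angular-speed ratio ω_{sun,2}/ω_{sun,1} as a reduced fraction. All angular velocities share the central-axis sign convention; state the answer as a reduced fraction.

403/472

Stage 1: N_ring = 31 + 2·28 = 87
Stage 1: 31(ω_s−ω_c) = −87(ω_r−ω_c),  ω_r=0, ω_s=1
Stage 1: 31(1−ω_c) = −87(0−ω_c)  ⇒  118ω_c = 31  ⇒  ω_c = 31/118
  ⇒ ω_c¹/ω_s¹ = 31/118
Stage 2: N_ring = 24 + 2·15 = 54
Stage 2: 24(ω_s−ω_c) = −54(ω_r−ω_c),  ω_r=0, ω_c=1
Stage 2: ω_s = 1 − (54/24)(0−1) = 13/4
  ⇒ ω_s²/ω_c² = 13/4
Coupling ω_c² = ω_c¹ ⇒ overall = 31/118 × 13/4 = 403/472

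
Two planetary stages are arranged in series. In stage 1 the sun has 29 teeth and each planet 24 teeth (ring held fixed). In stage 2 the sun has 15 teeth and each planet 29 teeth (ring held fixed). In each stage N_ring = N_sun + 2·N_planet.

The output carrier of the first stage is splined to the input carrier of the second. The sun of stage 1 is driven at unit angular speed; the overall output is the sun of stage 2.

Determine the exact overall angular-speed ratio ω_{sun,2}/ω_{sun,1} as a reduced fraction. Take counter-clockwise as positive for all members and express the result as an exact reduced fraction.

Stage 1: N_ring = 29 + 2·24 = 77
Stage 1: 29(ω_s−ω_c) = −77(ω_r−ω_c),  ω_r=0, ω_s=1
Stage 1: 29(1−ω_c) = −77(0−ω_c)  ⇒  106ω_c = 29  ⇒  ω_c = 29/106
  ⇒ ω_c¹/ω_s¹ = 29/106
Stage 2: N_ring = 15 + 2·29 = 73
Stage 2: 15(ω_s−ω_c) = −73(ω_r−ω_c),  ω_r=0, ω_c=1
Stage 2: ω_s = 1 − (73/15)(0−1) = 88/15
  ⇒ ω_s²/ω_c² = 88/15
Coupling ω_c² = ω_c¹ ⇒ overall = 29/106 × 88/15 = 1276/795

1276/795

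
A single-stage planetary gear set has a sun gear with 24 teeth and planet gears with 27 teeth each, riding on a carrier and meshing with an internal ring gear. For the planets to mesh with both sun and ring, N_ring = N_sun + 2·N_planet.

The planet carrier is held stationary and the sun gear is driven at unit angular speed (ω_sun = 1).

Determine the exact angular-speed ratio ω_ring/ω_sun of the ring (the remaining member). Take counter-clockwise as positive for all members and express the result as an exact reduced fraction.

N_ring = 24 + 2·27 = 78
24(ω_s−ω_c) = −78(ω_r−ω_c),  ω_c=0, ω_s=1
ω_r = 0 − (24/78)(1−0) = -4/13
ω_r/ω_s = -4/13

-4/13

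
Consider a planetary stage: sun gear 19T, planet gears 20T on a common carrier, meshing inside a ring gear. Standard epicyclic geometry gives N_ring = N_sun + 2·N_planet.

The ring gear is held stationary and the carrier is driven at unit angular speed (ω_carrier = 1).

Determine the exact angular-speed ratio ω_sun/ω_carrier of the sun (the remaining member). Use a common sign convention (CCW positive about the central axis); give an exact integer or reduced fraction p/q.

N_ring = 19 + 2·20 = 59
19(ω_s−ω_c) = −59(ω_r−ω_c),  ω_r=0, ω_c=1
ω_s = 1 − (59/19)(0−1) = 78/19
ω_s/ω_c = 78/19

78/19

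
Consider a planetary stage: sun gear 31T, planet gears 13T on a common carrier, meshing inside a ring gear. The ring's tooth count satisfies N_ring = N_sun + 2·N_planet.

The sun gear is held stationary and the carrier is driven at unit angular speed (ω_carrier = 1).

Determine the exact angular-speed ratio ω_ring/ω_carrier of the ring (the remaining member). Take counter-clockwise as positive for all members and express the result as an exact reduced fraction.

N_ring = 31 + 2·13 = 57
31(ω_s−ω_c) = −57(ω_r−ω_c),  ω_s=0, ω_c=1
ω_r = 1 − (31/57)(0−1) = 88/57
ω_r/ω_c = 88/57

88/57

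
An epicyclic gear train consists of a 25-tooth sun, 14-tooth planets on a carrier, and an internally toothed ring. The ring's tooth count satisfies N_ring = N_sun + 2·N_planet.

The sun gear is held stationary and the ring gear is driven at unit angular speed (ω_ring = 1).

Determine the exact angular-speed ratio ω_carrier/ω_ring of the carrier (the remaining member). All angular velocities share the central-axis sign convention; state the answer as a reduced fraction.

N_ring = 25 + 2·14 = 53
25(ω_s−ω_c) = −53(ω_r−ω_c),  ω_s=0, ω_r=1
25(0−ω_c) = −53(1−ω_c)  ⇒  78ω_c = 53  ⇒  ω_c = 53/78
ω_c/ω_r = 53/78

53/78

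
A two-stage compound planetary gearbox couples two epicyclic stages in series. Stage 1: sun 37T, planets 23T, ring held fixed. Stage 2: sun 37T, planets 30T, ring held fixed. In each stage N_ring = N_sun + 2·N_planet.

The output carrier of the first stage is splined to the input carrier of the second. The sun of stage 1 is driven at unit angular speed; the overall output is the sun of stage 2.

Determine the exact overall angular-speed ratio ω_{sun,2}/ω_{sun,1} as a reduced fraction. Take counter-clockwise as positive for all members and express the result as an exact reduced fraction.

Stage 1: N_ring = 37 + 2·23 = 83
Stage 1: 37(ω_s−ω_c) = −83(ω_r−ω_c),  ω_r=0, ω_s=1
Stage 1: 37(1−ω_c) = −83(0−ω_c)  ⇒  120ω_c = 37  ⇒  ω_c = 37/120
  ⇒ ω_c¹/ω_s¹ = 37/120
Stage 2: N_ring = 37 + 2·30 = 97
Stage 2: 37(ω_s−ω_c) = −97(ω_r−ω_c),  ω_r=0, ω_c=1
Stage 2: ω_s = 1 − (97/37)(0−1) = 134/37
  ⇒ ω_s²/ω_c² = 134/37
Coupling ω_c² = ω_c¹ ⇒ overall = 37/120 × 134/37 = 67/60

67/60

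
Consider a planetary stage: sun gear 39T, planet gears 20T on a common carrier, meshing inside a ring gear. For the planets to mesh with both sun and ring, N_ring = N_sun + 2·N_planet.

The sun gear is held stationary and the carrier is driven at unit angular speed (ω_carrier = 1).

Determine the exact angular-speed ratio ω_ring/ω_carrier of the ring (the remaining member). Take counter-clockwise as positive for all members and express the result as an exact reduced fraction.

118/79

N_ring = 39 + 2·20 = 79
39(ω_s−ω_c) = −79(ω_r−ω_c),  ω_s=0, ω_c=1
ω_r = 1 − (39/79)(0−1) = 118/79
ω_r/ω_c = 118/79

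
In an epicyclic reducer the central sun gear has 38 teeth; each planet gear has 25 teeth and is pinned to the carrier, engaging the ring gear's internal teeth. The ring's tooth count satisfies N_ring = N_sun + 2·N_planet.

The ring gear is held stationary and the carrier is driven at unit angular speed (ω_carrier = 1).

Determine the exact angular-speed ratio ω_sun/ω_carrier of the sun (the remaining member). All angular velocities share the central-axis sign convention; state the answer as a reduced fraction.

N_ring = 38 + 2·25 = 88
38(ω_s−ω_c) = −88(ω_r−ω_c),  ω_r=0, ω_c=1
ω_s = 1 − (88/38)(0−1) = 63/19
ω_s/ω_c = 63/19

63/19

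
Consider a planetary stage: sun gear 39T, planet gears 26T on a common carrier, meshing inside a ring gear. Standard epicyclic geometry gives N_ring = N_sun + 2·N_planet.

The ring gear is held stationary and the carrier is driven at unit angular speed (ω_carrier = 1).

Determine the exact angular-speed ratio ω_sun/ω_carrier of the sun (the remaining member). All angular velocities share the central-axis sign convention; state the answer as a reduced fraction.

N_ring = 39 + 2·26 = 91
39(ω_s−ω_c) = −91(ω_r−ω_c),  ω_r=0, ω_c=1
ω_s = 1 − (91/39)(0−1) = 10/3
ω_s/ω_c = 10/3

10/3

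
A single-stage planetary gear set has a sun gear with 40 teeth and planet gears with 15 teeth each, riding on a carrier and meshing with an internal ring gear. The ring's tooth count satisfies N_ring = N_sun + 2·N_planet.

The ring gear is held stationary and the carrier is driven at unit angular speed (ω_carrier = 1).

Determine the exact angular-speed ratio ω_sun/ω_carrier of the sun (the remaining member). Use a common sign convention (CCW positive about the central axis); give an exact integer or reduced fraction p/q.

11/4

N_ring = 40 + 2·15 = 70
40(ω_s−ω_c) = −70(ω_r−ω_c),  ω_r=0, ω_c=1
ω_s = 1 − (70/40)(0−1) = 11/4
ω_s/ω_c = 11/4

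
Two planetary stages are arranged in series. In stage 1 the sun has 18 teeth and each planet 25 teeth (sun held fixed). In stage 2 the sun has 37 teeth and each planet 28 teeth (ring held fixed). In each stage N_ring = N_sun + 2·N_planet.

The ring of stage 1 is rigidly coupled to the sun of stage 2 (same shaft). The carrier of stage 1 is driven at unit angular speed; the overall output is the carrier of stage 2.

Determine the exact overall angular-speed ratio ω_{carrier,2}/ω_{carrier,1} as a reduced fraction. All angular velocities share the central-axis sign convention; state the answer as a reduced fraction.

Stage 1: N_ring = 18 + 2·25 = 68
Stage 1: 18(ω_s−ω_c) = −68(ω_r−ω_c),  ω_s=0, ω_c=1
Stage 1: ω_r = 1 − (18/68)(0−1) = 43/34
  ⇒ ω_r¹/ω_c¹ = 43/34
Stage 2: N_ring = 37 + 2·28 = 93
Stage 2: 37(ω_s−ω_c) = −93(ω_r−ω_c),  ω_r=0, ω_s=1
Stage 2: 37(1−ω_c) = −93(0−ω_c)  ⇒  130ω_c = 37  ⇒  ω_c = 37/130
  ⇒ ω_c²/ω_s² = 37/130
Coupling ω_s² = ω_r¹ ⇒ overall = 43/34 × 37/130 = 1591/4420

1591/4420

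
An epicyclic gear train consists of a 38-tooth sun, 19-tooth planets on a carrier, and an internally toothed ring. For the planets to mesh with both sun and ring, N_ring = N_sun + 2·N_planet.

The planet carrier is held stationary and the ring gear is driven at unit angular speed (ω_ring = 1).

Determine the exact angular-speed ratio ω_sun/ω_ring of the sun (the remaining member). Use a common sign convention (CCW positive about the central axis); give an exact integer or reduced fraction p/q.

-2

N_ring = 38 + 2·19 = 76
38(ω_s−ω_c) = −76(ω_r−ω_c),  ω_c=0, ω_r=1
ω_s = 0 − (76/38)(1−0) = -2
ω_s/ω_r = -2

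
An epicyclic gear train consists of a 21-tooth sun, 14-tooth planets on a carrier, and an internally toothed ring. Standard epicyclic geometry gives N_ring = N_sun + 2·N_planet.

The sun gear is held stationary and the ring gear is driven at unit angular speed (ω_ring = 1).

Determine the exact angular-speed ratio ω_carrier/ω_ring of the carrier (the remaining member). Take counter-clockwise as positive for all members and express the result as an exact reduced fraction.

7/10

N_ring = 21 + 2·14 = 49
21(ω_s−ω_c) = −49(ω_r−ω_c),  ω_s=0, ω_r=1
21(0−ω_c) = −49(1−ω_c)  ⇒  70ω_c = 49  ⇒  ω_c = 7/10
ω_c/ω_r = 7/10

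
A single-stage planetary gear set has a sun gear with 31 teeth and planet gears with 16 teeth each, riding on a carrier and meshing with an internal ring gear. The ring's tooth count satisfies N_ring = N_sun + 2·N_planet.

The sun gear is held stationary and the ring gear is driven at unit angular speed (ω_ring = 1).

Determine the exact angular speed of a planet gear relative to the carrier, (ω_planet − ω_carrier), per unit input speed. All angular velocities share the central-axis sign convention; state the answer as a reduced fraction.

N_ring = 31 + 2·16 = 63
31(ω_s−ω_c) = −63(ω_r−ω_c),  ω_s=0, ω_r=1
31(0−ω_c) = −63(1−ω_c)  ⇒  94ω_c = 63  ⇒  ω_c = 63/94
sun–planet: 31·(0−63/94) = −16·(ω_p−ω_c)  ⇒  ω_p−ω_c = −(31/16)·(-63/94) = 1953/1504

1953/1504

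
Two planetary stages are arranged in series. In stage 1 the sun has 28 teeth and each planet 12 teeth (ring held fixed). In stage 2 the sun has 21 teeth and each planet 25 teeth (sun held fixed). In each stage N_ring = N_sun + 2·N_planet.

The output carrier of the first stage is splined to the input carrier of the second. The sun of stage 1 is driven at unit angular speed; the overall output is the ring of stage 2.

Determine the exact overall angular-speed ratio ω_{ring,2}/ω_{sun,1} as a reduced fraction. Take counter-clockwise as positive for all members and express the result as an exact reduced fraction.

Stage 1: N_ring = 28 + 2·12 = 52
Stage 1: 28(ω_s−ω_c) = −52(ω_r−ω_c),  ω_r=0, ω_s=1
Stage 1: 28(1−ω_c) = −52(0−ω_c)  ⇒  80ω_c = 28  ⇒  ω_c = 7/20
  ⇒ ω_c¹/ω_s¹ = 7/20
Stage 2: N_ring = 21 + 2·25 = 71
Stage 2: 21(ω_s−ω_c) = −71(ω_r−ω_c),  ω_s=0, ω_c=1
Stage 2: ω_r = 1 − (21/71)(0−1) = 92/71
  ⇒ ω_r²/ω_c² = 92/71
Coupling ω_c² = ω_c¹ ⇒ overall = 7/20 × 92/71 = 161/355

161/355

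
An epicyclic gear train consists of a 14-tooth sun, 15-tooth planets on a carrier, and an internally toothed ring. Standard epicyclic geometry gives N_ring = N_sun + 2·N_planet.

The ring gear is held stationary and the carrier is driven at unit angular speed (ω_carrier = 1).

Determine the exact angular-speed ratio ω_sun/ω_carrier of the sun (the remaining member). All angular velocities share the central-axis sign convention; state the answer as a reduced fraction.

29/7

N_ring = 14 + 2·15 = 44
14(ω_s−ω_c) = −44(ω_r−ω_c),  ω_r=0, ω_c=1
ω_s = 1 − (44/14)(0−1) = 29/7
ω_s/ω_c = 29/7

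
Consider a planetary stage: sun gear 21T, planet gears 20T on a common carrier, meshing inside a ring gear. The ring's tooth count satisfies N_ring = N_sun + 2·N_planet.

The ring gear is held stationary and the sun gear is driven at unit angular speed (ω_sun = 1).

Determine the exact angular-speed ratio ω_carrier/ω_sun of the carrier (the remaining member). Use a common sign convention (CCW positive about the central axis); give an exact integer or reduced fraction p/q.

21/82

N_ring = 21 + 2·20 = 61
21(ω_s−ω_c) = −61(ω_r−ω_c),  ω_r=0, ω_s=1
21(1−ω_c) = −61(0−ω_c)  ⇒  82ω_c = 21  ⇒  ω_c = 21/82
ω_c/ω_s = 21/82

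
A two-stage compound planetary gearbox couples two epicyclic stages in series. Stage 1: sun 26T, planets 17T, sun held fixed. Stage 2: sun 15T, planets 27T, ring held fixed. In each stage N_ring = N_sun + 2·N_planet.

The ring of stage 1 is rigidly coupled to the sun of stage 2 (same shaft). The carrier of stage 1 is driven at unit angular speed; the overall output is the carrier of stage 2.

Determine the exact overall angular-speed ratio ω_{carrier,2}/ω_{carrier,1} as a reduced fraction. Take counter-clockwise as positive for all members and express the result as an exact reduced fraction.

Stage 1: N_ring = 26 + 2·17 = 60
Stage 1: 26(ω_s−ω_c) = −60(ω_r−ω_c),  ω_s=0, ω_c=1
Stage 1: ω_r = 1 − (26/60)(0−1) = 43/30
  ⇒ ω_r¹/ω_c¹ = 43/30
Stage 2: N_ring = 15 + 2·27 = 69
Stage 2: 15(ω_s−ω_c) = −69(ω_r−ω_c),  ω_r=0, ω_s=1
Stage 2: 15(1−ω_c) = −69(0−ω_c)  ⇒  84ω_c = 15  ⇒  ω_c = 5/28
  ⇒ ω_c²/ω_s² = 5/28
Coupling ω_s² = ω_r¹ ⇒ overall = 43/30 × 5/28 = 43/168

43/168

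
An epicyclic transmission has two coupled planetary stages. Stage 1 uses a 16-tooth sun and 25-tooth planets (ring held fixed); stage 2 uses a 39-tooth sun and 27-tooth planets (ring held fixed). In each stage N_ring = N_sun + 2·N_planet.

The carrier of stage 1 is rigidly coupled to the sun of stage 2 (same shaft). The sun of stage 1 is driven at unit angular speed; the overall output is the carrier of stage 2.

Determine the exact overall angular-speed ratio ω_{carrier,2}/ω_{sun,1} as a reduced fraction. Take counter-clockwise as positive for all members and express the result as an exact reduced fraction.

26/451

Stage 1: N_ring = 16 + 2·25 = 66
Stage 1: 16(ω_s−ω_c) = −66(ω_r−ω_c),  ω_r=0, ω_s=1
Stage 1: 16(1−ω_c) = −66(0−ω_c)  ⇒  82ω_c = 16  ⇒  ω_c = 8/41
  ⇒ ω_c¹/ω_s¹ = 8/41
Stage 2: N_ring = 39 + 2·27 = 93
Stage 2: 39(ω_s−ω_c) = −93(ω_r−ω_c),  ω_r=0, ω_s=1
Stage 2: 39(1−ω_c) = −93(0−ω_c)  ⇒  132ω_c = 39  ⇒  ω_c = 13/44
  ⇒ ω_c²/ω_s² = 13/44
Coupling ω_s² = ω_c¹ ⇒ overall = 8/41 × 13/44 = 26/451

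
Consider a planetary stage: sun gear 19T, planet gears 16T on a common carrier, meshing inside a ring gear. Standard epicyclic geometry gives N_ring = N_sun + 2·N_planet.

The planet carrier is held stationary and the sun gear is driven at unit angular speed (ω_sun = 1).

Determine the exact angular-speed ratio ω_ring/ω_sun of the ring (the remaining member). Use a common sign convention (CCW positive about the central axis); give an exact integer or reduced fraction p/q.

-19/51

N_ring = 19 + 2·16 = 51
19(ω_s−ω_c) = −51(ω_r−ω_c),  ω_c=0, ω_s=1
ω_r = 0 − (19/51)(1−0) = -19/51
ω_r/ω_s = -19/51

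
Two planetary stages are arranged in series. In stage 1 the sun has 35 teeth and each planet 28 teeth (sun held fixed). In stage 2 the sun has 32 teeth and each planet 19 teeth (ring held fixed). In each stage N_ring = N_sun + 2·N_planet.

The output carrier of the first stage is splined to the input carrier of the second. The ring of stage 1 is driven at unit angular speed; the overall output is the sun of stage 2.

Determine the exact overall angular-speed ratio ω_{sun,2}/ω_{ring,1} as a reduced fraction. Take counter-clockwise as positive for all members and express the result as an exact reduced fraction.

221/96

Stage 1: N_ring = 35 + 2·28 = 91
Stage 1: 35(ω_s−ω_c) = −91(ω_r−ω_c),  ω_s=0, ω_r=1
Stage 1: 35(0−ω_c) = −91(1−ω_c)  ⇒  126ω_c = 91  ⇒  ω_c = 13/18
  ⇒ ω_c¹/ω_r¹ = 13/18
Stage 2: N_ring = 32 + 2·19 = 70
Stage 2: 32(ω_s−ω_c) = −70(ω_r−ω_c),  ω_r=0, ω_c=1
Stage 2: ω_s = 1 − (70/32)(0−1) = 51/16
  ⇒ ω_s²/ω_c² = 51/16
Coupling ω_c² = ω_c¹ ⇒ overall = 13/18 × 51/16 = 221/96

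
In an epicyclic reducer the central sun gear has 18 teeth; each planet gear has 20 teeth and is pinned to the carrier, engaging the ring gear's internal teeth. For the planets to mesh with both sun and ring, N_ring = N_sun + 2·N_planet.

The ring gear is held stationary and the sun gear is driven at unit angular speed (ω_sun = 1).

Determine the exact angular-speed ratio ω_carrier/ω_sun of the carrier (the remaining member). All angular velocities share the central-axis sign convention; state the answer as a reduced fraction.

N_ring = 18 + 2·20 = 58
18(ω_s−ω_c) = −58(ω_r−ω_c),  ω_r=0, ω_s=1
18(1−ω_c) = −58(0−ω_c)  ⇒  76ω_c = 18  ⇒  ω_c = 9/38
ω_c/ω_s = 9/38

9/38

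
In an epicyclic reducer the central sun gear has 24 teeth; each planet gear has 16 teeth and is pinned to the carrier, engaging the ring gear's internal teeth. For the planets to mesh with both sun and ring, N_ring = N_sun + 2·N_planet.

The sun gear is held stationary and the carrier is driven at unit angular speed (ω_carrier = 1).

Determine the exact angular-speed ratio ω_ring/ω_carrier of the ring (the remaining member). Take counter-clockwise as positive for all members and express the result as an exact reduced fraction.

N_ring = 24 + 2·16 = 56
24(ω_s−ω_c) = −56(ω_r−ω_c),  ω_s=0, ω_c=1
ω_r = 1 − (24/56)(0−1) = 10/7
ω_r/ω_c = 10/7

10/7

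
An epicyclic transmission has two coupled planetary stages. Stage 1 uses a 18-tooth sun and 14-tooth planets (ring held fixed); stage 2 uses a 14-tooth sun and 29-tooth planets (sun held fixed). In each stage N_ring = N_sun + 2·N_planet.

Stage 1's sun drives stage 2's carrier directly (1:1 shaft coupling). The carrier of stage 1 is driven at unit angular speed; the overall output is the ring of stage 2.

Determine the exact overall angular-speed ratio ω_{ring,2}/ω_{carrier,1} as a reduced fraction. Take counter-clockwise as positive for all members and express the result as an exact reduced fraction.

Stage 1: N_ring = 18 + 2·14 = 46
Stage 1: 18(ω_s−ω_c) = −46(ω_r−ω_c),  ω_r=0, ω_c=1
Stage 1: ω_s = 1 − (46/18)(0−1) = 32/9
  ⇒ ω_s¹/ω_c¹ = 32/9
Stage 2: N_ring = 14 + 2·29 = 72
Stage 2: 14(ω_s−ω_c) = −72(ω_r−ω_c),  ω_s=0, ω_c=1
Stage 2: ω_r = 1 − (14/72)(0−1) = 43/36
  ⇒ ω_r²/ω_c² = 43/36
Coupling ω_c² = ω_s¹ ⇒ overall = 32/9 × 43/36 = 344/81

344/81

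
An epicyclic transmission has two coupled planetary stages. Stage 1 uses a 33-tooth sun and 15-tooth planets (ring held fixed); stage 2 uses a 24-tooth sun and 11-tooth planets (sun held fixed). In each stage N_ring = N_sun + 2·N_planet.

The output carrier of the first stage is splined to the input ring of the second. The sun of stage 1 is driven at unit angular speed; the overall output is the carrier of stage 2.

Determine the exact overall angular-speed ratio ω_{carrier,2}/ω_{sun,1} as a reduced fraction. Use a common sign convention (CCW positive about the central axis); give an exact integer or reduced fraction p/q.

253/1120

Stage 1: N_ring = 33 + 2·15 = 63
Stage 1: 33(ω_s−ω_c) = −63(ω_r−ω_c),  ω_r=0, ω_s=1
Stage 1: 33(1−ω_c) = −63(0−ω_c)  ⇒  96ω_c = 33  ⇒  ω_c = 11/32
  ⇒ ω_c¹/ω_s¹ = 11/32
Stage 2: N_ring = 24 + 2·11 = 46
Stage 2: 24(ω_s−ω_c) = −46(ω_r−ω_c),  ω_s=0, ω_r=1
Stage 2: 24(0−ω_c) = −46(1−ω_c)  ⇒  70ω_c = 46  ⇒  ω_c = 23/35
  ⇒ ω_c²/ω_r² = 23/35
Coupling ω_r² = ω_c¹ ⇒ overall = 11/32 × 23/35 = 253/1120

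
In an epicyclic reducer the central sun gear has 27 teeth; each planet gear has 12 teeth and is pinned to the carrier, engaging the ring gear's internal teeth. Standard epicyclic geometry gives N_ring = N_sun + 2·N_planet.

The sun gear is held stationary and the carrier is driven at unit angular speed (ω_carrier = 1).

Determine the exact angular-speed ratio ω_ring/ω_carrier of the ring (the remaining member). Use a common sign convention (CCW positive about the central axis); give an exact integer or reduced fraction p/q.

26/17

N_ring = 27 + 2·12 = 51
27(ω_s−ω_c) = −51(ω_r−ω_c),  ω_s=0, ω_c=1
ω_r = 1 − (27/51)(0−1) = 26/17
ω_r/ω_c = 26/17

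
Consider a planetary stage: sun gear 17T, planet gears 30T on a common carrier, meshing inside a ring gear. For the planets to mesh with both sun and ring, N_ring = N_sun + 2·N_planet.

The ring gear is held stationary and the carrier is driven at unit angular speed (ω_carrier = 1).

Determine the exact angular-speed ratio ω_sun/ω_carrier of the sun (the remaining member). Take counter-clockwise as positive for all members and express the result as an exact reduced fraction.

94/17

N_ring = 17 + 2·30 = 77
17(ω_s−ω_c) = −77(ω_r−ω_c),  ω_r=0, ω_c=1
ω_s = 1 − (77/17)(0−1) = 94/17
ω_s/ω_c = 94/17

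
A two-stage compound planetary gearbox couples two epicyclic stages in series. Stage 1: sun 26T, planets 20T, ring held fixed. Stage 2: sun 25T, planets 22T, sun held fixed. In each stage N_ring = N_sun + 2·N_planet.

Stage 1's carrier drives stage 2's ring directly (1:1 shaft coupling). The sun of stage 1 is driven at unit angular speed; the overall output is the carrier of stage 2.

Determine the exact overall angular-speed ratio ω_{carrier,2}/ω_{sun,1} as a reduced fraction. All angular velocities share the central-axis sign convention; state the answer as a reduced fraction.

Stage 1: N_ring = 26 + 2·20 = 66
Stage 1: 26(ω_s−ω_c) = −66(ω_r−ω_c),  ω_r=0, ω_s=1
Stage 1: 26(1−ω_c) = −66(0−ω_c)  ⇒  92ω_c = 26  ⇒  ω_c = 13/46
  ⇒ ω_c¹/ω_s¹ = 13/46
Stage 2: N_ring = 25 + 2·22 = 69
Stage 2: 25(ω_s−ω_c) = −69(ω_r−ω_c),  ω_s=0, ω_r=1
Stage 2: 25(0−ω_c) = −69(1−ω_c)  ⇒  94ω_c = 69  ⇒  ω_c = 69/94
  ⇒ ω_c²/ω_r² = 69/94
Coupling ω_r² = ω_c¹ ⇒ overall = 13/46 × 69/94 = 39/188

39/188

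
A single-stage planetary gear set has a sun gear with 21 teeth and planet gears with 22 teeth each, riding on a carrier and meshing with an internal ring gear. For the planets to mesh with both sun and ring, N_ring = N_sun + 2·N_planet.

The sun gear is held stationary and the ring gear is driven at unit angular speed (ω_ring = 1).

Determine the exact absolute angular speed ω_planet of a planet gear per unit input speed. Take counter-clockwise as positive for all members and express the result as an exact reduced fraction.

65/44

N_ring = 21 + 2·22 = 65
21(ω_s−ω_c) = −65(ω_r−ω_c),  ω_s=0, ω_r=1
21(0−ω_c) = −65(1−ω_c)  ⇒  86ω_c = 65  ⇒  ω_c = 65/86
sun–planet: 21·(0−65/86) = −22·(ω_p−ω_c)  ⇒  ω_p−ω_c = −(21/22)·(-65/86) = 1365/1892
ω_p = 65/86 + 1365/1892 = 65/44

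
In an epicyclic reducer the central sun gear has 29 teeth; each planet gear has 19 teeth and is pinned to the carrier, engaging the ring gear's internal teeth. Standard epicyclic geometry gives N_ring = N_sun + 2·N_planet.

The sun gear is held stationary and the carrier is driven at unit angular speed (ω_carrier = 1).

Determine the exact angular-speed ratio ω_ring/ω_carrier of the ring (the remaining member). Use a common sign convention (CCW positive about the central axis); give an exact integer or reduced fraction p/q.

N_ring = 29 + 2·19 = 67
29(ω_s−ω_c) = −67(ω_r−ω_c),  ω_s=0, ω_c=1
ω_r = 1 − (29/67)(0−1) = 96/67
ω_r/ω_c = 96/67

96/67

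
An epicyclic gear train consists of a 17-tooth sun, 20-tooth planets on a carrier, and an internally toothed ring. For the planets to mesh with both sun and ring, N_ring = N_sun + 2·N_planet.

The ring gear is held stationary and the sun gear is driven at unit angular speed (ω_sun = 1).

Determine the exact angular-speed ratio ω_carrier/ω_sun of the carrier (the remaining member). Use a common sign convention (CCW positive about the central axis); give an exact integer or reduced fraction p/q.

17/74

N_ring = 17 + 2·20 = 57
17(ω_s−ω_c) = −57(ω_r−ω_c),  ω_r=0, ω_s=1
17(1−ω_c) = −57(0−ω_c)  ⇒  74ω_c = 17  ⇒  ω_c = 17/74
ω_c/ω_s = 17/74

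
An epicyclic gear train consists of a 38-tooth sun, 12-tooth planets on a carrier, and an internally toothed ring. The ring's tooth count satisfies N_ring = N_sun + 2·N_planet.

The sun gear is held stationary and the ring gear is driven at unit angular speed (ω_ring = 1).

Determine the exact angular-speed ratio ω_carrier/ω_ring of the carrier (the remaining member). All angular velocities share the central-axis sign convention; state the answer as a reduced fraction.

N_ring = 38 + 2·12 = 62
38(ω_s−ω_c) = −62(ω_r−ω_c),  ω_s=0, ω_r=1
38(0−ω_c) = −62(1−ω_c)  ⇒  100ω_c = 62  ⇒  ω_c = 31/50
ω_c/ω_r = 31/50

31/50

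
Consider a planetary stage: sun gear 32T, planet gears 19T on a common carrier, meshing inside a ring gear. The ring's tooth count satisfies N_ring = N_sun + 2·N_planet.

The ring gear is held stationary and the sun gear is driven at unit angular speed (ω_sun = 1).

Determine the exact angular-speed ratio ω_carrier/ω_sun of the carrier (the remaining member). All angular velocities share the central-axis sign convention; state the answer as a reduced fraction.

N_ring = 32 + 2·19 = 70
32(ω_s−ω_c) = −70(ω_r−ω_c),  ω_r=0, ω_s=1
32(1−ω_c) = −70(0−ω_c)  ⇒  102ω_c = 32  ⇒  ω_c = 16/51
ω_c/ω_s = 16/51

16/51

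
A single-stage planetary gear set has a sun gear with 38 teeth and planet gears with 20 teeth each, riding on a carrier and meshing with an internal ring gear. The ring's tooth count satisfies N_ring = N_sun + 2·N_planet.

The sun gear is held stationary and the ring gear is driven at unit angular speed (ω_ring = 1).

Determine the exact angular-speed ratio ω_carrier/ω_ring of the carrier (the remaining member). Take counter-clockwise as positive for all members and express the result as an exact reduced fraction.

N_ring = 38 + 2·20 = 78
38(ω_s−ω_c) = −78(ω_r−ω_c),  ω_s=0, ω_r=1
38(0−ω_c) = −78(1−ω_c)  ⇒  116ω_c = 78  ⇒  ω_c = 39/58
ω_c/ω_r = 39/58

39/58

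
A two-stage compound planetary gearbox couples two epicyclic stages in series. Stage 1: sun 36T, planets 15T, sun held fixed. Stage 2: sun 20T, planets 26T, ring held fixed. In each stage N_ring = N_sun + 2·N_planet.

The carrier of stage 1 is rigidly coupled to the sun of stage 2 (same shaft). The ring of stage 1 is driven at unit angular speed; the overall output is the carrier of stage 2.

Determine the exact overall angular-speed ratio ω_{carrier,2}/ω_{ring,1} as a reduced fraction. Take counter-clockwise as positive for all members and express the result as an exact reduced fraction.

55/391

Stage 1: N_ring = 36 + 2·15 = 66
Stage 1: 36(ω_s−ω_c) = −66(ω_r−ω_c),  ω_s=0, ω_r=1
Stage 1: 36(0−ω_c) = −66(1−ω_c)  ⇒  102ω_c = 66  ⇒  ω_c = 11/17
  ⇒ ω_c¹/ω_r¹ = 11/17
Stage 2: N_ring = 20 + 2·26 = 72
Stage 2: 20(ω_s−ω_c) = −72(ω_r−ω_c),  ω_r=0, ω_s=1
Stage 2: 20(1−ω_c) = −72(0−ω_c)  ⇒  92ω_c = 20  ⇒  ω_c = 5/23
  ⇒ ω_c²/ω_s² = 5/23
Coupling ω_s² = ω_c¹ ⇒ overall = 11/17 × 5/23 = 55/391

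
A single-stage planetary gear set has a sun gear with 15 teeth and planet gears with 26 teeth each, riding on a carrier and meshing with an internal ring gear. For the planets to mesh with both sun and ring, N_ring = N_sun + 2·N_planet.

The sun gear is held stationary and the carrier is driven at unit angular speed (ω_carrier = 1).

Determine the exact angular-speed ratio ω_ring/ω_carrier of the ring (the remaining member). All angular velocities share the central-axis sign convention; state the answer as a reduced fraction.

N_ring = 15 + 2·26 = 67
15(ω_s−ω_c) = −67(ω_r−ω_c),  ω_s=0, ω_c=1
ω_r = 1 − (15/67)(0−1) = 82/67
ω_r/ω_c = 82/67

82/67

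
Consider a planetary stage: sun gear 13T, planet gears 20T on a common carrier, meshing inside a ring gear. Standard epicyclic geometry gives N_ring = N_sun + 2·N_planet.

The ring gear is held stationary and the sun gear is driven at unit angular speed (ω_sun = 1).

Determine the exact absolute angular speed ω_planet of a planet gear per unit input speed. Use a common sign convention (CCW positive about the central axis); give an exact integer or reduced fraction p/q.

-13/40

N_ring = 13 + 2·20 = 53
13(ω_s−ω_c) = −53(ω_r−ω_c),  ω_r=0, ω_s=1
13(1−ω_c) = −53(0−ω_c)  ⇒  66ω_c = 13  ⇒  ω_c = 13/66
sun–planet: 13·(1−13/66) = −20·(ω_p−ω_c)  ⇒  ω_p−ω_c = −(13/20)·(53/66) = -689/1320
ω_p = 13/66 − 689/1320 = -13/40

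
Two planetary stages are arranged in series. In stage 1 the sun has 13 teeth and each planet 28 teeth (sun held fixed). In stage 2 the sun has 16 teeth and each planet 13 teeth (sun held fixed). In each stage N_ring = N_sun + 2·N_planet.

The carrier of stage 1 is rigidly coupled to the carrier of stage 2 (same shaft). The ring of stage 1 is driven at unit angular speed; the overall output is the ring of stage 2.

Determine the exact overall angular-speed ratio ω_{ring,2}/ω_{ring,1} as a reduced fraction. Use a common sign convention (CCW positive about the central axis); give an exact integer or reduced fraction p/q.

Stage 1: N_ring = 13 + 2·28 = 69
Stage 1: 13(ω_s−ω_c) = −69(ω_r−ω_c),  ω_s=0, ω_r=1
Stage 1: 13(0−ω_c) = −69(1−ω_c)  ⇒  82ω_c = 69  ⇒  ω_c = 69/82
  ⇒ ω_c¹/ω_r¹ = 69/82
Stage 2: N_ring = 16 + 2·13 = 42
Stage 2: 16(ω_s−ω_c) = −42(ω_r−ω_c),  ω_s=0, ω_c=1
Stage 2: ω_r = 1 − (16/42)(0−1) = 29/21
  ⇒ ω_r²/ω_c² = 29/21
Coupling ω_c² = ω_c¹ ⇒ overall = 69/82 × 29/21 = 667/574

667/574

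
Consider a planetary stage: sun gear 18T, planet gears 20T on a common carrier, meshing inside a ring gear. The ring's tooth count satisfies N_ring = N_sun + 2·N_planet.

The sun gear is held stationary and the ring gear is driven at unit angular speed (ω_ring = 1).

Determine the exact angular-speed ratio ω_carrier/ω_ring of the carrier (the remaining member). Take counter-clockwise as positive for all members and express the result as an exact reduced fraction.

29/38

N_ring = 18 + 2·20 = 58
18(ω_s−ω_c) = −58(ω_r−ω_c),  ω_s=0, ω_r=1
18(0−ω_c) = −58(1−ω_c)  ⇒  76ω_c = 58  ⇒  ω_c = 29/38
ω_c/ω_r = 29/38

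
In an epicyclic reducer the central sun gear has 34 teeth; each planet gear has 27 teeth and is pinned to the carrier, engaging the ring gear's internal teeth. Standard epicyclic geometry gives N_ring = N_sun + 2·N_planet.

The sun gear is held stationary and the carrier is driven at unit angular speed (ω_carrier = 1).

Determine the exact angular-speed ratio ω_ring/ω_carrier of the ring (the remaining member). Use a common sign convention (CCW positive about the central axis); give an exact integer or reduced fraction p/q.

N_ring = 34 + 2·27 = 88
34(ω_s−ω_c) = −88(ω_r−ω_c),  ω_s=0, ω_c=1
ω_r = 1 − (34/88)(0−1) = 61/44
ω_r/ω_c = 61/44

61/44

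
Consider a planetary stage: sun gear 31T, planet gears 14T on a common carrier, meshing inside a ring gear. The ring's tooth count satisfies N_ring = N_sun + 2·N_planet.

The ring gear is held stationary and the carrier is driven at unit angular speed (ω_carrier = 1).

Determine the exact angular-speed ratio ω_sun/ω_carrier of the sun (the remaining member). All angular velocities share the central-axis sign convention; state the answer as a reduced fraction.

N_ring = 31 + 2·14 = 59
31(ω_s−ω_c) = −59(ω_r−ω_c),  ω_r=0, ω_c=1
ω_s = 1 − (59/31)(0−1) = 90/31
ω_s/ω_c = 90/31

90/31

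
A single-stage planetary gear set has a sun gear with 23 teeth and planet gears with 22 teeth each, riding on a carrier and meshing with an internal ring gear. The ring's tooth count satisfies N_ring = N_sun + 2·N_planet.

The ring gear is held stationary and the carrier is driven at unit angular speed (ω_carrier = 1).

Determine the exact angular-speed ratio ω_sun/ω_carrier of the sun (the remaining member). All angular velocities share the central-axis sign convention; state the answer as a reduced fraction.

N_ring = 23 + 2·22 = 67
23(ω_s−ω_c) = −67(ω_r−ω_c),  ω_r=0, ω_c=1
ω_s = 1 − (67/23)(0−1) = 90/23
ω_s/ω_c = 90/23

90/23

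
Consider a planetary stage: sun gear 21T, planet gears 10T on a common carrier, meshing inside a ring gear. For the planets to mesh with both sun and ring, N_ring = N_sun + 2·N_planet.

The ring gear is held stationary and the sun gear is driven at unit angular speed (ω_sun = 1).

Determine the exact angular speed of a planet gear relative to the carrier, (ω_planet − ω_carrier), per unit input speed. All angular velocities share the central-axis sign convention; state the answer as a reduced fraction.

-861/620

N_ring = 21 + 2·10 = 41
21(ω_s−ω_c) = −41(ω_r−ω_c),  ω_r=0, ω_s=1
21(1−ω_c) = −41(0−ω_c)  ⇒  62ω_c = 21  ⇒  ω_c = 21/62
sun–planet: 21·(1−21/62) = −10·(ω_p−ω_c)  ⇒  ω_p−ω_c = −(21/10)·(41/62) = -861/620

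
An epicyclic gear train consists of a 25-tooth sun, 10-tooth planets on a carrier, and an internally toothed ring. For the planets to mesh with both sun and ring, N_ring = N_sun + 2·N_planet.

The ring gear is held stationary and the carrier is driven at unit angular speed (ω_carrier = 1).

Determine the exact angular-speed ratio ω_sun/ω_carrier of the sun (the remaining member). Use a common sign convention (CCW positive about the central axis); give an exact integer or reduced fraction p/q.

N_ring = 25 + 2·10 = 45
25(ω_s−ω_c) = −45(ω_r−ω_c),  ω_r=0, ω_c=1
ω_s = 1 − (45/25)(0−1) = 14/5
ω_s/ω_c = 14/5

14/5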